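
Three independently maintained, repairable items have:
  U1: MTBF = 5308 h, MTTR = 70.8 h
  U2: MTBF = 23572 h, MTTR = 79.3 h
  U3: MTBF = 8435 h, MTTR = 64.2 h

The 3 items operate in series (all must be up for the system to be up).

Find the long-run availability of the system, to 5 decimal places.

A(U1) = MTBF/(MTBF+MTTR) = 5308/(5308+70.8) = 0.986837
A(U2) = MTBF/(MTBF+MTTR) = 23572/(23572+79.3) = 0.996647
A(U3) = MTBF/(MTBF+MTTR) = 8435/(8435+64.2) = 0.992446
Series availability: 0.986837 × 0.996647 × 0.992446 = 0.97610

0.97610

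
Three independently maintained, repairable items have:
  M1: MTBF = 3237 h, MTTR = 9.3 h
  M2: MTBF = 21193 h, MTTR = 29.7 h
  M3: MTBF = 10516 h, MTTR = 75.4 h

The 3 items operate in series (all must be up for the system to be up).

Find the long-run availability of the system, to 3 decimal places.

0.989

A(M1) = MTBF/(MTBF+MTTR) = 3237/(3237+9.3) = 0.997135
A(M2) = MTBF/(MTBF+MTTR) = 21193/(21193+29.7) = 0.998601
A(M3) = MTBF/(MTBF+MTTR) = 10516/(10516+75.4) = 0.992881
Series availability: 0.997135 × 0.998601 × 0.992881 = 0.989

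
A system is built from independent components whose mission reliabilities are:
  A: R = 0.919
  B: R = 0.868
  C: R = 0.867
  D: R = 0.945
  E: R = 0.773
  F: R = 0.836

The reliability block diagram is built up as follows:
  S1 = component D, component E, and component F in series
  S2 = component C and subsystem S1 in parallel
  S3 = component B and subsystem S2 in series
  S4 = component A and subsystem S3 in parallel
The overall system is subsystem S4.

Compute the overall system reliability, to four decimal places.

0.9857

Series (D, E, and F): 0.945000 × 0.773000 × 0.836000 = 0.610685
Parallel (C and [0.610685]): 1 − (1 − 0.867000)(1 − 0.610685) = 0.948221
Series (B and [0.948221]): 0.868000 × 0.948221 = 0.823056
Parallel (A and [0.823056]): 1 − (1 − 0.919000)(1 − 0.823056) = 0.9857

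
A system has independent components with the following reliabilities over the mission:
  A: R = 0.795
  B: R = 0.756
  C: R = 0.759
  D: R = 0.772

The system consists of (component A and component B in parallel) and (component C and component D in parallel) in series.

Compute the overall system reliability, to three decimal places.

Parallel (A and B): 1 − (1 − 0.79500)(1 − 0.75600) = 0.94998
Parallel (C and D): 1 − (1 − 0.75900)(1 − 0.77200) = 0.94505
Series ([0.94998] and [0.94505]): 0.94998 × 0.94505 = 0.898

0.898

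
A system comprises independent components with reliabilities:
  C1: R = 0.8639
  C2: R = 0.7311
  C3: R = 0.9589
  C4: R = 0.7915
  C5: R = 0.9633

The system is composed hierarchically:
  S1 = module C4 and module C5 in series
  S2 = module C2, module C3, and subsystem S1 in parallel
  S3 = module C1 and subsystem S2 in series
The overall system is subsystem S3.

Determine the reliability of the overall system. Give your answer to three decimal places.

0.862

Series (C4 and C5): 0.79150 × 0.96330 = 0.76245
Parallel (C2, C3, and [0.76245]): 1 − (1 − 0.73110)(1 − 0.95890)(1 − 0.76245) = 0.99737
Series (C1 and [0.99737]): 0.86390 × 0.99737 = 0.862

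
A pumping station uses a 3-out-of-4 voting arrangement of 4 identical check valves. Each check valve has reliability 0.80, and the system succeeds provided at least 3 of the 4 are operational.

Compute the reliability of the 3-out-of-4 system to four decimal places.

0.8192

R = Σ_{i=3}^{4} C(4,i) p^i (1−p)^{4−i} with p = 0.80
C(4,3)·0.80^3·0.20^1 = 0.409600
C(4,4)·0.80^4·0.20^0 = 0.409600
Sum = 0.8192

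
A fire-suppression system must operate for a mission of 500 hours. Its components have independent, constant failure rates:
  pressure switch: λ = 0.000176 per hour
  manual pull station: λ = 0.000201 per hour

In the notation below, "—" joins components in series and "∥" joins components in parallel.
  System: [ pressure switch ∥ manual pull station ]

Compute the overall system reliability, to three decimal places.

0.992

R(pressure switch) = exp(−0.000176 × 500) = 0.91576
R(manual pull station) = exp(−0.000201 × 500) = 0.90439
Parallel (pressure switch and manual pull station): 1 − (1 − 0.91576)(1 − 0.90439) = 0.992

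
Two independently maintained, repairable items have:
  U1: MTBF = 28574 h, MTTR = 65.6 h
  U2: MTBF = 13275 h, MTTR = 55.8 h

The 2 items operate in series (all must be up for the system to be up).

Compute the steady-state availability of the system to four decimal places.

0.9935

A(U1) = MTBF/(MTBF+MTTR) = 28574/(28574+65.6) = 0.997709
A(U2) = MTBF/(MTBF+MTTR) = 13275/(13275+55.8) = 0.995814
Series availability: 0.997709 × 0.995814 = 0.9935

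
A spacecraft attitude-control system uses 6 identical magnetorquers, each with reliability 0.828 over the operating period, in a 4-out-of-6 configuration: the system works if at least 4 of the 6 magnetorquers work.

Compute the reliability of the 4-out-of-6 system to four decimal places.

0.9325

R = Σ_{i=4}^{6} C(6,i) p^i (1−p)^{6−i} with p = 0.828
C(6,4)·0.828^4·0.172^2 = 0.208578
C(6,5)·0.828^5·0.172^1 = 0.401635
C(6,6)·0.828^6·0.172^0 = 0.322242
Sum = 0.9325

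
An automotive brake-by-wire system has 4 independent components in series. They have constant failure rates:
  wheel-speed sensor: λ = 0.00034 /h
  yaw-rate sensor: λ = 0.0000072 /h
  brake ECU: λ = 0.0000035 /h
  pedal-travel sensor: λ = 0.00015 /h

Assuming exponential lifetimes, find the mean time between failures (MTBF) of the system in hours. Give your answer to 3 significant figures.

Series of exponential components: λ_sys = Σ λ_i
λ_sys = 0.00034 + 0.0000072 + 0.0000035 + 0.00015 = 5.0070e-04 /h
MTBF = 1 / λ_sys = 2000 h

2000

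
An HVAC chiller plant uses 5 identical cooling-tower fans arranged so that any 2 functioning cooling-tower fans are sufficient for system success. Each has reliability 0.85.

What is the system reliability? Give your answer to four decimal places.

R = Σ_{i=2}^{5} C(5,i) p^i (1−p)^{5−i} with p = 0.85
C(5,2)·0.85^2·0.15^3 = 0.024384
C(5,3)·0.85^3·0.15^2 = 0.138178
C(5,4)·0.85^4·0.15^1 = 0.391505
C(5,5)·0.85^5·0.15^0 = 0.443705
Sum = 0.9978

0.9978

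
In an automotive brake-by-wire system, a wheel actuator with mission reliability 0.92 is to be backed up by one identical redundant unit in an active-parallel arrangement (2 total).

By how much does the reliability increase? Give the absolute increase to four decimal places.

0.0736

R_before = 0.92
R_after = 1 − (1 − 0.92)^2 = 0.9936
ΔR = 0.9936 − 0.92 = 0.0736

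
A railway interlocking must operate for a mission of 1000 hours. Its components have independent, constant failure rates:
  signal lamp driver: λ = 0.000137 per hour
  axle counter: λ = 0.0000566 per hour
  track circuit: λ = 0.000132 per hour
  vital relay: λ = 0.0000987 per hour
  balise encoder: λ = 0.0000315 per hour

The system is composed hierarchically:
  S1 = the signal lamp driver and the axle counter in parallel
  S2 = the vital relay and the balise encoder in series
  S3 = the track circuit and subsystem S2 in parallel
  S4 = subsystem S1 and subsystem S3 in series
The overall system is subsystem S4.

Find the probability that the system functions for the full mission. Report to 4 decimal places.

R(signal lamp driver) = exp(−0.000137 × 1000) = 0.871970
R(axle counter) = exp(−0.0000566 × 1000) = 0.944972
R(track circuit) = exp(−0.000132 × 1000) = 0.876341
R(vital relay) = exp(−0.0000987 × 1000) = 0.906014
R(balise encoder) = exp(−0.0000315 × 1000) = 0.968991
Parallel (signal lamp driver and axle counter): 1 − (1 − 0.871970)(1 − 0.944972) = 0.992955
Series (vital relay and balise encoder): 0.906014 × 0.968991 = 0.877919
Parallel (track circuit and [0.877919]): 1 − (1 − 0.876341)(1 − 0.877919) = 0.984904
Series ([0.992955] and [0.984904]): 0.992955 × 0.984904 = 0.9780

0.9780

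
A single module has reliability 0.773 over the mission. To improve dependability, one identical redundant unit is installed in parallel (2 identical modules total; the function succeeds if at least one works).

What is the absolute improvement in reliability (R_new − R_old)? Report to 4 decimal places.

0.1755

R_before = 0.773
R_after = 1 − (1 − 0.773)^2 = 0.9485
ΔR = 0.9485 − 0.773 = 0.1755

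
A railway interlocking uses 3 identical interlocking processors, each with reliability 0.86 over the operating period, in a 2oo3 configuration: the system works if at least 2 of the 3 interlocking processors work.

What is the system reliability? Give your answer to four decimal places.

0.9467

R = Σ_{i=2}^{3} C(3,i) p^i (1−p)^{3−i} with p = 0.86
C(3,2)·0.86^2·0.14^1 = 0.310632
C(3,3)·0.86^3·0.14^0 = 0.636056
Sum = 0.9467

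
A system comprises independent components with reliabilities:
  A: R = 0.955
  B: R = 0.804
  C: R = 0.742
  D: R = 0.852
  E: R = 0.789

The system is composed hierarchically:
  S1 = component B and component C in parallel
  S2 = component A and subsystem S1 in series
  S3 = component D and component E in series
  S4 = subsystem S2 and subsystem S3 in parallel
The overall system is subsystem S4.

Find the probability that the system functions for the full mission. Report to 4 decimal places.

0.9694

Parallel (B and C): 1 − (1 − 0.804000)(1 − 0.742000) = 0.949432
Series (A and [0.949432]): 0.955000 × 0.949432 = 0.906708
Series (D and E): 0.852000 × 0.789000 = 0.672228
Parallel ([0.906708] and [0.672228]): 1 − (1 − 0.906708)(1 − 0.672228) = 0.9694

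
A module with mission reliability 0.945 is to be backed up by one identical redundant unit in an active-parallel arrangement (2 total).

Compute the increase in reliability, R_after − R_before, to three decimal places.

0.052

R_before = 0.945
R_after = 1 − (1 − 0.945)^2 = 0.997
ΔR = 0.997 − 0.945 = 0.052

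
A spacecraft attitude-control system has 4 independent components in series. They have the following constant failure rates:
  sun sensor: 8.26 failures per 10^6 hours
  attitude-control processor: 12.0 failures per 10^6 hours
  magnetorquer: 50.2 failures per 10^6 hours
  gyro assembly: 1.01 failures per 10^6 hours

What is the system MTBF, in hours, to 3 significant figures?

Series of exponential components: λ_sys = Σ λ_i
λ_sys = 0.00000826 + 0.0000120 + 0.0000502 + 0.00000101 = 7.1470e-05 /h
MTBF = 1 / λ_sys = 14000 h

14000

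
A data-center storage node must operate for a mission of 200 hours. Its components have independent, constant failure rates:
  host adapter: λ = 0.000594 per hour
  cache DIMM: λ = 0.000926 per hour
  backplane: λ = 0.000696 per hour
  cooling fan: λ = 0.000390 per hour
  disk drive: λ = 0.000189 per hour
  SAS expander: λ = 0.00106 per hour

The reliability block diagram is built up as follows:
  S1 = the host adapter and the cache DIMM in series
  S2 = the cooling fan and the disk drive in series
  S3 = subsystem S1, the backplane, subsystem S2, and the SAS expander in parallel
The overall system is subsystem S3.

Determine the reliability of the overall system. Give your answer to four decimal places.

0.9993

R(host adapter) = exp(−0.000594 × 200) = 0.887985
R(cache DIMM) = exp(−0.000926 × 200) = 0.830938
R(backplane) = exp(−0.000696 × 200) = 0.870054
R(cooling fan) = exp(−0.000390 × 200) = 0.924964
R(disk drive) = exp(−0.000189 × 200) = 0.962906
R(SAS expander) = exp(−0.00106 × 200) = 0.808965
Series (host adapter and cache DIMM): 0.887985 × 0.830938 = 0.737860
Series (cooling fan and disk drive): 0.924964 × 0.962906 = 0.890653
Parallel ([0.737860], backplane, [0.890653], and SAS expander): 1 − (1 − 0.737860)(1 − 0.870054)(1 − 0.890653)(1 − 0.808965) = 0.9993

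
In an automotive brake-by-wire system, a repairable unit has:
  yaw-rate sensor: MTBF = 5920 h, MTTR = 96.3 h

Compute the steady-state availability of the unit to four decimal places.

A(yaw-rate sensor) = MTBF/(MTBF+MTTR) = 5920/(5920+96.3) = 0.9840

0.9840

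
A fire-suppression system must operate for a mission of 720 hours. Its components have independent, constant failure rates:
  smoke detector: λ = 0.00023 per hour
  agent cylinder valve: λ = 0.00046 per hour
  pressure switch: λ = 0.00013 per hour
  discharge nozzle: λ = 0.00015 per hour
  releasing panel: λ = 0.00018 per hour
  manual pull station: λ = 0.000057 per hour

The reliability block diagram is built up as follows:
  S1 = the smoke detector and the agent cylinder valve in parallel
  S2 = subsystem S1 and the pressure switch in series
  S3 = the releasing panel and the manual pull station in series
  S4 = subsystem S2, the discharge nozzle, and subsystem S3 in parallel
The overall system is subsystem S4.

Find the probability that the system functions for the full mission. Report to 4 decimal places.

0.9979

R(smoke detector) = exp(−0.00023 × 720) = 0.847385
R(agent cylinder valve) = exp(−0.00046 × 720) = 0.718062
R(pressure switch) = exp(−0.00013 × 720) = 0.910647
R(discharge nozzle) = exp(−0.00015 × 720) = 0.897628
R(releasing panel) = exp(−0.00018 × 720) = 0.878447
R(manual pull station) = exp(−0.000057 × 720) = 0.959791
Parallel (smoke detector and agent cylinder valve): 1 − (1 − 0.847385)(1 − 0.718062) = 0.956972
Series ([0.956972] and pressure switch): 0.956972 × 0.910647 = 0.871464
Series (releasing panel and manual pull station): 0.878447 × 0.959791 = 0.843126
Parallel ([0.871464], discharge nozzle, and [0.843126]): 1 − (1 − 0.871464)(1 − 0.897628)(1 − 0.843126) = 0.9979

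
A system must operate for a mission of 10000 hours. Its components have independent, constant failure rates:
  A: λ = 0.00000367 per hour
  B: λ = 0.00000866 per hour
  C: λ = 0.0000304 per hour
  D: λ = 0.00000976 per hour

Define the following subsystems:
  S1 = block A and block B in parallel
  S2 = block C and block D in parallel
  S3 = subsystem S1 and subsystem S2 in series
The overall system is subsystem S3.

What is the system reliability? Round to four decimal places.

0.9727

R(A) = exp(−0.00000367 × 10000) = 0.963965
R(B) = exp(−0.00000866 × 10000) = 0.917044
R(C) = exp(−0.0000304 × 10000) = 0.737861
R(D) = exp(−0.00000976 × 10000) = 0.907012
Parallel (A and B): 1 − (1 − 0.963965)(1 − 0.917044) = 0.997011
Parallel (C and D): 1 − (1 − 0.737861)(1 − 0.907012) = 0.975624
Series ([0.997011] and [0.975624]): 0.997011 × 0.975624 = 0.9727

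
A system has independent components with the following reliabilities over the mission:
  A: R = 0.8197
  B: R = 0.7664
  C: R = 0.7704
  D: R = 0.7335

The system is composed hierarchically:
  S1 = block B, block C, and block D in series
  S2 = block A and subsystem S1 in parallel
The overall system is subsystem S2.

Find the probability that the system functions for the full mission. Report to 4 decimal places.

Series (B, C, and D): 0.766400 × 0.770400 × 0.733500 = 0.433084
Parallel (A and [0.433084]): 1 − (1 − 0.819700)(1 − 0.433084) = 0.8978

0.8978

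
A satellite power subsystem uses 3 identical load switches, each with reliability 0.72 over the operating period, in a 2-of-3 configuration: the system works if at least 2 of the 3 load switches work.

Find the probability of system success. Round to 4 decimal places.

0.8087

R = Σ_{i=2}^{3} C(3,i) p^i (1−p)^{3−i} with p = 0.72
C(3,2)·0.72^2·0.28^1 = 0.435456
C(3,3)·0.72^3·0.28^0 = 0.373248
Sum = 0.8087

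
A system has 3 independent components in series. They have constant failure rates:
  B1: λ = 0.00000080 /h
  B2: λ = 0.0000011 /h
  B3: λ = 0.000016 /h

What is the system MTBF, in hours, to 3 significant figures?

Series of exponential components: λ_sys = Σ λ_i
λ_sys = 0.00000080 + 0.0000011 + 0.000016 = 1.7900e-05 /h
MTBF = 1 / λ_sys = 55900 h

55900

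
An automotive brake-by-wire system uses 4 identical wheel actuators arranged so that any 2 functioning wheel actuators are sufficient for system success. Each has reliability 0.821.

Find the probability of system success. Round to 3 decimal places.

R = Σ_{i=2}^{4} C(4,i) p^i (1−p)^{4−i} with p = 0.821
C(4,2)·0.821^2·0.179^2 = 0.12958
C(4,3)·0.821^3·0.179^1 = 0.39623
C(4,4)·0.821^4·0.179^0 = 0.45433
Sum = 0.980

0.980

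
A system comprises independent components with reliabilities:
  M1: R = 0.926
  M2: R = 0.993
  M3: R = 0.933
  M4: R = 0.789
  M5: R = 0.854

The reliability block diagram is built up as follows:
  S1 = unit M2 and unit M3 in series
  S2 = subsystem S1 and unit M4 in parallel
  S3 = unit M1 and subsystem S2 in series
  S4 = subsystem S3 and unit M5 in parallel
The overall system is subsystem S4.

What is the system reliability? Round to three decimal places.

Series (M2 and M3): 0.99300 × 0.93300 = 0.92647
Parallel ([0.92647] and M4): 1 − (1 − 0.92647)(1 − 0.78900) = 0.98449
Series (M1 and [0.98449]): 0.92600 × 0.98449 = 0.91164
Parallel ([0.91164] and M5): 1 − (1 − 0.91164)(1 − 0.85400) = 0.987

0.987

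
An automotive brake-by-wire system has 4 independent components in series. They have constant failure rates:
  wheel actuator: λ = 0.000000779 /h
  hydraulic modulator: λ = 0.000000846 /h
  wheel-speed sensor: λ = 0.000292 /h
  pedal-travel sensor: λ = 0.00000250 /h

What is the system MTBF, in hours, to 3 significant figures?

3380

Series of exponential components: λ_sys = Σ λ_i
λ_sys = 0.000000779 + 0.000000846 + 0.000292 + 0.00000250 = 2.9613e-04 /h
MTBF = 1 / λ_sys = 3380 h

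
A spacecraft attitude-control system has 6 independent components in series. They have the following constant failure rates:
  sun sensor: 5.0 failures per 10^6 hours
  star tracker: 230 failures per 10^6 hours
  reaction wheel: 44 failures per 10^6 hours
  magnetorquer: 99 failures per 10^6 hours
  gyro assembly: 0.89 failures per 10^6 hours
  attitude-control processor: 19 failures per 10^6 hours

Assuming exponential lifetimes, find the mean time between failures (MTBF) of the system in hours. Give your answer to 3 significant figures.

2510

Series of exponential components: λ_sys = Σ λ_i
λ_sys = 0.0000050 + 0.00023 + 0.000044 + 0.000099 + 0.00000089 + 0.000019 = 3.9789e-04 /h
MTBF = 1 / λ_sys = 2510 h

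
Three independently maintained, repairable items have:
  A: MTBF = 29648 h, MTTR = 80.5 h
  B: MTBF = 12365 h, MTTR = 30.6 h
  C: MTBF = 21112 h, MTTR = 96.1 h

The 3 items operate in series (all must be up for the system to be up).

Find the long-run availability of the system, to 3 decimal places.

A(A) = MTBF/(MTBF+MTTR) = 29648/(29648+80.5) = 0.997292
A(B) = MTBF/(MTBF+MTTR) = 12365/(12365+30.6) = 0.997531
A(C) = MTBF/(MTBF+MTTR) = 21112/(21112+96.1) = 0.995469
Series availability: 0.997292 × 0.997531 × 0.995469 = 0.990

0.990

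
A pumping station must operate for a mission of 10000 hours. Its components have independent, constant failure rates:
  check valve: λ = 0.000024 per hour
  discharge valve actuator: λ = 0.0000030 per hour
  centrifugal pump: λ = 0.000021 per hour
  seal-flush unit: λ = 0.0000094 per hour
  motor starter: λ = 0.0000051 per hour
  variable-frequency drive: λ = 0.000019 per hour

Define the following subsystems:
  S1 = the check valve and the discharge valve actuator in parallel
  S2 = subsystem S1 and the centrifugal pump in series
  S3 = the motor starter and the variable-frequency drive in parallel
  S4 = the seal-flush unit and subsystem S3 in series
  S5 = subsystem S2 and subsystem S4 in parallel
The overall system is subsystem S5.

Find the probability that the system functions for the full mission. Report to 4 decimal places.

R(check valve) = exp(−0.000024 × 10000) = 0.786628
R(discharge valve actuator) = exp(−0.0000030 × 10000) = 0.970446
R(centrifugal pump) = exp(−0.000021 × 10000) = 0.810584
R(seal-flush unit) = exp(−0.0000094 × 10000) = 0.910283
R(motor starter) = exp(−0.0000051 × 10000) = 0.950279
R(variable-frequency drive) = exp(−0.000019 × 10000) = 0.826959
Parallel (check valve and discharge valve actuator): 1 − (1 − 0.786628)(1 − 0.970446) = 0.993694
Series ([0.993694] and centrifugal pump): 0.993694 × 0.810584 = 0.805472
Parallel (motor starter and variable-frequency drive): 1 − (1 − 0.950279)(1 − 0.826959) = 0.991396
Series (seal-flush unit and [0.991396]): 0.910283 × 0.991396 = 0.902451
Parallel ([0.805472] and [0.902451]): 1 − (1 − 0.805472)(1 − 0.902451) = 0.9810

0.9810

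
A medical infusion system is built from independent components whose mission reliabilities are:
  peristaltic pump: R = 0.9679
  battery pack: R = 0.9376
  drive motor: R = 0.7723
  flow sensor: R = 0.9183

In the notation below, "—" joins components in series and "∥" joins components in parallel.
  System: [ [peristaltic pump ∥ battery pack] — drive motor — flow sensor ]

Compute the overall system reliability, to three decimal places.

0.708

Parallel (peristaltic pump and battery pack): 1 − (1 − 0.96790)(1 − 0.93760) = 0.99800
Series ([0.99800], drive motor, and flow sensor): 0.99800 × 0.77230 × 0.91830 = 0.708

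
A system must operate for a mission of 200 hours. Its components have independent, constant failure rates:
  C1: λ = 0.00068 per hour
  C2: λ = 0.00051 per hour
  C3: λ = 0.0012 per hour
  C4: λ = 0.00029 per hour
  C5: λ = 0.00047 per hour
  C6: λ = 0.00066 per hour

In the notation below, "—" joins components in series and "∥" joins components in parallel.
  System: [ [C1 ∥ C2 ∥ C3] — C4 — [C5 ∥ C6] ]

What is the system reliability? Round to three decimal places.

R(C1) = exp(−0.00068 × 200) = 0.87284
R(C2) = exp(−0.00051 × 200) = 0.90303
R(C3) = exp(−0.0012 × 200) = 0.78663
R(C4) = exp(−0.00029 × 200) = 0.94365
R(C5) = exp(−0.00047 × 200) = 0.91028
R(C6) = exp(−0.00066 × 200) = 0.87634
Parallel (C1, C2, and C3): 1 − (1 − 0.87284)(1 − 0.90303)(1 − 0.78663) = 0.99737
Parallel (C5 and C6): 1 − (1 − 0.91028)(1 − 0.87634) = 0.98891
Series ([0.99737], C4, and [0.98891]): 0.99737 × 0.94365 × 0.98891 = 0.931

0.931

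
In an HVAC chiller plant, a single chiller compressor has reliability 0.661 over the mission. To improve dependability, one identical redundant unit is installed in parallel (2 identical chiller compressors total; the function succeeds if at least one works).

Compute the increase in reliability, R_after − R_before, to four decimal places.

0.2241

R_before = 0.661
R_after = 1 − (1 − 0.661)^2 = 0.8851
ΔR = 0.8851 − 0.661 = 0.2241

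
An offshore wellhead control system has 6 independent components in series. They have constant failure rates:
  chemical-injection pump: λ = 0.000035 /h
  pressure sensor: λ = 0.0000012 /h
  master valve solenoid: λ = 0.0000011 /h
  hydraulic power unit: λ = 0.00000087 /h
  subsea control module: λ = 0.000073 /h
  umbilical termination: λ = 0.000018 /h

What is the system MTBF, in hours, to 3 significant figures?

7740

Series of exponential components: λ_sys = Σ λ_i
λ_sys = 0.000035 + 0.0000012 + 0.0000011 + 0.00000087 + 0.000073 + 0.000018 = 1.2917e-04 /h
MTBF = 1 / λ_sys = 7740 h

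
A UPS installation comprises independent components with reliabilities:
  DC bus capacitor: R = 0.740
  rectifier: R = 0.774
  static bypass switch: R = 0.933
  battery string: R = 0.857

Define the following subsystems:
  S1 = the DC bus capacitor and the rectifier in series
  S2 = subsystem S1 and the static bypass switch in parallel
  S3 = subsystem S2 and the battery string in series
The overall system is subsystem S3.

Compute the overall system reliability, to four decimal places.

0.8325

Series (DC bus capacitor and rectifier): 0.740000 × 0.774000 = 0.572760
Parallel ([0.572760] and static bypass switch): 1 − (1 − 0.572760)(1 − 0.933000) = 0.971375
Series ([0.971375] and battery string): 0.971375 × 0.857000 = 0.8325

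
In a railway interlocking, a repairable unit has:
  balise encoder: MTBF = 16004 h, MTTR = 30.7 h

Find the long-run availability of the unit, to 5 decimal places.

A(balise encoder) = MTBF/(MTBF+MTTR) = 16004/(16004+30.7) = 0.99809

0.99809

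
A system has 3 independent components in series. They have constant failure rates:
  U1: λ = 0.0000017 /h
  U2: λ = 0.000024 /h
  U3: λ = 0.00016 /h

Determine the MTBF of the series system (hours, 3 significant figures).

5390

Series of exponential components: λ_sys = Σ λ_i
λ_sys = 0.0000017 + 0.000024 + 0.00016 = 1.8570e-04 /h
MTBF = 1 / λ_sys = 5390 h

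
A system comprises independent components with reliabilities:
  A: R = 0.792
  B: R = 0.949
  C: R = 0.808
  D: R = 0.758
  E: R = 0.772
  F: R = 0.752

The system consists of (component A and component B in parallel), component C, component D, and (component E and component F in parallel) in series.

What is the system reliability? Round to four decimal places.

Parallel (A and B): 1 − (1 − 0.792000)(1 − 0.949000) = 0.989392
Parallel (E and F): 1 − (1 − 0.772000)(1 − 0.752000) = 0.943456
Series ([0.989392], C, D, and [0.943456]): 0.989392 × 0.808000 × 0.758000 × 0.943456 = 0.5717

0.5717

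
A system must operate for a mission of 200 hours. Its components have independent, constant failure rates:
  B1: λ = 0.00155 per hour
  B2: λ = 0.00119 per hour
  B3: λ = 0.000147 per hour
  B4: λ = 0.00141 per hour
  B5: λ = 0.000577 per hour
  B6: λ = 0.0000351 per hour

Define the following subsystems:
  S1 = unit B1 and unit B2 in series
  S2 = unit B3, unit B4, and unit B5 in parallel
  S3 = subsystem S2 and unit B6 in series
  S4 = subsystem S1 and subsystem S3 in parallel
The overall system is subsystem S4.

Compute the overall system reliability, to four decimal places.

R(B1) = exp(−0.00155 × 200) = 0.733447
R(B2) = exp(−0.00119 × 200) = 0.788203
R(B3) = exp(−0.000147 × 200) = 0.971028
R(B4) = exp(−0.00141 × 200) = 0.754274
R(B5) = exp(−0.000577 × 200) = 0.891010
R(B6) = exp(−0.0000351 × 200) = 0.993005
Series (B1 and B2): 0.733447 × 0.788203 = 0.578105
Parallel (B3, B4, and B5): 1 − (1 − 0.971028)(1 − 0.754274)(1 − 0.891010) = 0.999224
Series ([0.999224] and B6): 0.999224 × 0.993005 = 0.992234
Parallel ([0.578105] and [0.992234]): 1 − (1 − 0.578105)(1 − 0.992234) = 0.9967

0.9967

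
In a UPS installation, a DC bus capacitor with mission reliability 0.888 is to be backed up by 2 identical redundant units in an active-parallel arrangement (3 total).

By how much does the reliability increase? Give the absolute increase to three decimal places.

R_before = 0.888
R_after = 1 − (1 − 0.888)^3 = 0.999
ΔR = 0.999 − 0.888 = 0.111

0.111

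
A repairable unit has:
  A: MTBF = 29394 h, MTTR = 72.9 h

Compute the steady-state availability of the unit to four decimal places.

A(A) = MTBF/(MTBF+MTTR) = 29394/(29394+72.9) = 0.9975

0.9975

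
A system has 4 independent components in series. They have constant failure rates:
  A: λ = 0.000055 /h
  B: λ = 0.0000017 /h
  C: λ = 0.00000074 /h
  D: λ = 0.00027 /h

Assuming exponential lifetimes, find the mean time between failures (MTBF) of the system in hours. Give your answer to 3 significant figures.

3050

Series of exponential components: λ_sys = Σ λ_i
λ_sys = 0.000055 + 0.0000017 + 0.00000074 + 0.00027 = 3.2744e-04 /h
MTBF = 1 / λ_sys = 3050 h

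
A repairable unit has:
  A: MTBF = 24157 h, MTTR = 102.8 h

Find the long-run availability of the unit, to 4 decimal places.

0.9958

A(A) = MTBF/(MTBF+MTTR) = 24157/(24157+102.8) = 0.9958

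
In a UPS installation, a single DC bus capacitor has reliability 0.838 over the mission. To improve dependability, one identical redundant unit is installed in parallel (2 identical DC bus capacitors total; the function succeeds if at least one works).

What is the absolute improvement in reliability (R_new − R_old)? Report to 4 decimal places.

0.1358

R_before = 0.838
R_after = 1 − (1 − 0.838)^2 = 0.9738
ΔR = 0.9738 − 0.838 = 0.1358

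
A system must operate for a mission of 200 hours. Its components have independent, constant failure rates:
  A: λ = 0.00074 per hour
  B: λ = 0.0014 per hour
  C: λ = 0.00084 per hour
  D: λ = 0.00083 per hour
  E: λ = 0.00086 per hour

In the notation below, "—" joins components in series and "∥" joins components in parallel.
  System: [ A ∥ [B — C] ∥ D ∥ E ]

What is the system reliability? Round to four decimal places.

R(A) = exp(−0.00074 × 200) = 0.862431
R(B) = exp(−0.0014 × 200) = 0.755784
R(C) = exp(−0.00084 × 200) = 0.845354
R(D) = exp(−0.00083 × 200) = 0.847046
R(E) = exp(−0.00086 × 200) = 0.841979
Series (B and C): 0.755784 × 0.845354 = 0.638905
Parallel (A, [0.638905], D, and E): 1 − (1 − 0.862431)(1 − 0.638905)(1 − 0.847046)(1 − 0.841979) = 0.9988

0.9988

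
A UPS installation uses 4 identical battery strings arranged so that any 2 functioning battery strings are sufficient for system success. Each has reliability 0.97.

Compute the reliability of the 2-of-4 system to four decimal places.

0.9999

R = Σ_{i=2}^{4} C(4,i) p^i (1−p)^{4−i} with p = 0.97
C(4,2)·0.97^2·0.03^2 = 0.005081
C(4,3)·0.97^3·0.03^1 = 0.109521
C(4,4)·0.97^4·0.03^0 = 0.885293
Sum = 0.9999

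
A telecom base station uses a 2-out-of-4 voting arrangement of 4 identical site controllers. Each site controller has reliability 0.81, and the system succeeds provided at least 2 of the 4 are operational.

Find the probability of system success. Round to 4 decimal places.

0.9765

R = Σ_{i=2}^{4} C(4,i) p^i (1−p)^{4−i} with p = 0.81
C(4,2)·0.81^2·0.19^2 = 0.142111
C(4,3)·0.81^3·0.19^1 = 0.403895
C(4,4)·0.81^4·0.19^0 = 0.430467
Sum = 0.9765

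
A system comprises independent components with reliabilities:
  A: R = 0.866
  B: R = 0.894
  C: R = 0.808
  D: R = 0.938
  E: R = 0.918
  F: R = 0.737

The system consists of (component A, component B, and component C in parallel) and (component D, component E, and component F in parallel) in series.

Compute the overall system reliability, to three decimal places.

0.996

Parallel (A, B, and C): 1 − (1 − 0.86600)(1 − 0.89400)(1 − 0.80800) = 0.99727
Parallel (D, E, and F): 1 − (1 − 0.93800)(1 − 0.91800)(1 − 0.73700) = 0.99866
Series ([0.99727] and [0.99866]): 0.99727 × 0.99866 = 0.996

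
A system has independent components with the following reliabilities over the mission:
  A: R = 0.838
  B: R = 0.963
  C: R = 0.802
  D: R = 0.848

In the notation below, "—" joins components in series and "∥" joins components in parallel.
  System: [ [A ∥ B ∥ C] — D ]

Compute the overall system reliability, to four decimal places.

Parallel (A, B, and C): 1 − (1 − 0.838000)(1 − 0.963000)(1 − 0.802000) = 0.998813
Series ([0.998813] and D): 0.998813 × 0.848000 = 0.8470

0.8470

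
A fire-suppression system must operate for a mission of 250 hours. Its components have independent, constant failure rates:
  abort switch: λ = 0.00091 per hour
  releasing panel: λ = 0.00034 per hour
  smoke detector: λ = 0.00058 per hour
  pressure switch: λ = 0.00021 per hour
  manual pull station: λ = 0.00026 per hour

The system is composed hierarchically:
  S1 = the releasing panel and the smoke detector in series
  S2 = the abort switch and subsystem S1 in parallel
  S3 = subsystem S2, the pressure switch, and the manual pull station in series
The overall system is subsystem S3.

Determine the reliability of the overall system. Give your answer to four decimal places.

0.8520

R(abort switch) = exp(−0.00091 × 250) = 0.796522
R(releasing panel) = exp(−0.00034 × 250) = 0.918512
R(smoke detector) = exp(−0.00058 × 250) = 0.865022
R(pressure switch) = exp(−0.00021 × 250) = 0.948854
R(manual pull station) = exp(−0.00026 × 250) = 0.937067
Series (releasing panel and smoke detector): 0.918512 × 0.865022 = 0.794533
Parallel (abort switch and [0.794533]): 1 − (1 − 0.796522)(1 − 0.794533) = 0.958192
Series ([0.958192], pressure switch, and manual pull station): 0.958192 × 0.948854 × 0.937067 = 0.8520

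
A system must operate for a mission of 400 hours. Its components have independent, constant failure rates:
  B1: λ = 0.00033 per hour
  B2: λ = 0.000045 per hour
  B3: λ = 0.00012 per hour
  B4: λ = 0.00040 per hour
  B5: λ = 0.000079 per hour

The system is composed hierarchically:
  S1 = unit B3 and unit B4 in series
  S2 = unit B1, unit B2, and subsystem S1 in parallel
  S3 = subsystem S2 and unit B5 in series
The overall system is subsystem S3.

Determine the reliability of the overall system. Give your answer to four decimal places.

0.9685

R(B1) = exp(−0.00033 × 400) = 0.876341
R(B2) = exp(−0.000045 × 400) = 0.982161
R(B3) = exp(−0.00012 × 400) = 0.953134
R(B4) = exp(−0.00040 × 400) = 0.852144
R(B5) = exp(−0.000079 × 400) = 0.968894
Series (B3 and B4): 0.953134 × 0.852144 = 0.812207
Parallel (B1, B2, and [0.812207]): 1 − (1 − 0.876341)(1 − 0.982161)(1 − 0.812207) = 0.999586
Series ([0.999586] and B5): 0.999586 × 0.968894 = 0.9685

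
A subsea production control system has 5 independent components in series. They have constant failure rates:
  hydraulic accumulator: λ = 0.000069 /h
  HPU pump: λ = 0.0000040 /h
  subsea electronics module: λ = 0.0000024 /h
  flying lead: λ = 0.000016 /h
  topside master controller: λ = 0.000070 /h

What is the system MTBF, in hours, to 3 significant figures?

6200

Series of exponential components: λ_sys = Σ λ_i
λ_sys = 0.000069 + 0.0000040 + 0.0000024 + 0.000016 + 0.000070 = 1.6140e-04 /h
MTBF = 1 / λ_sys = 6200 h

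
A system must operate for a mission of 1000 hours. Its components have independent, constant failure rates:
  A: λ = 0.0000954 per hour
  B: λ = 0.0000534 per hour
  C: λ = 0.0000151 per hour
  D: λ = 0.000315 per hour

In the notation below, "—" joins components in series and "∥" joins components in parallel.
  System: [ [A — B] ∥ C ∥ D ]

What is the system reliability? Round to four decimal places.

0.9994

R(A) = exp(−0.0000954 × 1000) = 0.909009
R(B) = exp(−0.0000534 × 1000) = 0.948001
R(C) = exp(−0.0000151 × 1000) = 0.985013
R(D) = exp(−0.000315 × 1000) = 0.729789
Series (A and B): 0.909009 × 0.948001 = 0.861741
Parallel ([0.861741], C, and D): 1 − (1 − 0.861741)(1 − 0.985013)(1 − 0.729789) = 0.9994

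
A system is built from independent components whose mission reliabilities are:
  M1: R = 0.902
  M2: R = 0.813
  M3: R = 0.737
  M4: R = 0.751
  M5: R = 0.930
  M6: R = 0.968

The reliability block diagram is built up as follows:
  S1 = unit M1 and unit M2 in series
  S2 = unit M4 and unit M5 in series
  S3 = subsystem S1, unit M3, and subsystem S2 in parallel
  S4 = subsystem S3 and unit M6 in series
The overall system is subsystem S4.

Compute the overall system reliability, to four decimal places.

0.9475

Series (M1 and M2): 0.902000 × 0.813000 = 0.733326
Series (M4 and M5): 0.751000 × 0.930000 = 0.698430
Parallel ([0.733326], M3, and [0.698430]): 1 − (1 − 0.733326)(1 − 0.737000)(1 − 0.698430) = 0.978849
Series ([0.978849] and M6): 0.978849 × 0.968000 = 0.9475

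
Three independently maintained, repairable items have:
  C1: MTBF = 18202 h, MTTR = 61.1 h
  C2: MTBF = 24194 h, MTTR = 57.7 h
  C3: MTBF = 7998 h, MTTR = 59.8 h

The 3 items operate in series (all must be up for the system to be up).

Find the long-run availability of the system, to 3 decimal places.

A(C1) = MTBF/(MTBF+MTTR) = 18202/(18202+61.1) = 0.996654
A(C2) = MTBF/(MTBF+MTTR) = 24194/(24194+57.7) = 0.997621
A(C3) = MTBF/(MTBF+MTTR) = 7998/(7998+59.8) = 0.992579
Series availability: 0.996654 × 0.997621 × 0.992579 = 0.987

0.987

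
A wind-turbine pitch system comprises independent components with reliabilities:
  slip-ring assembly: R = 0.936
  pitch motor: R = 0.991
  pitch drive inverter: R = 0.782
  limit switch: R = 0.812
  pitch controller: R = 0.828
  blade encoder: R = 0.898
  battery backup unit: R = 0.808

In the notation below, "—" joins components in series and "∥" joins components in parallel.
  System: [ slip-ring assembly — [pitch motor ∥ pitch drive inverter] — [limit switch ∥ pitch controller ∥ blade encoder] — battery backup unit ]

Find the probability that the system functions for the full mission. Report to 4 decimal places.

Parallel (pitch motor and pitch drive inverter): 1 − (1 − 0.991000)(1 − 0.782000) = 0.998038
Parallel (limit switch, pitch controller, and blade encoder): 1 − (1 − 0.812000)(1 − 0.828000)(1 − 0.898000) = 0.996702
Series (slip-ring assembly, [0.998038], [0.996702], and battery backup unit): 0.936000 × 0.998038 × 0.996702 × 0.808000 = 0.7523

0.7523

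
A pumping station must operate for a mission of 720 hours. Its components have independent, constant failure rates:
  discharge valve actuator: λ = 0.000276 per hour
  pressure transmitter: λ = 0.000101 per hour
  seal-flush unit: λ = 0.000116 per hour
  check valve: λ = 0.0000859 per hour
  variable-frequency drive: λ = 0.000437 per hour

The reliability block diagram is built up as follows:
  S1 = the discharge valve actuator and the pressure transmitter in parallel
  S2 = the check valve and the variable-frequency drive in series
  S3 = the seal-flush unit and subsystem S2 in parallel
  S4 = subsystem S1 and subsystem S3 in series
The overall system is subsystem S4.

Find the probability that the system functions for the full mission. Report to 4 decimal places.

0.9625

R(discharge valve actuator) = exp(−0.000276 × 720) = 0.819779
R(pressure transmitter) = exp(−0.000101 × 720) = 0.929861
R(seal-flush unit) = exp(−0.000116 × 720) = 0.919873
R(check valve) = exp(−0.0000859 × 720) = 0.940026
R(variable-frequency drive) = exp(−0.000437 × 720) = 0.730052
Parallel (discharge valve actuator and pressure transmitter): 1 − (1 − 0.819779)(1 − 0.929861) = 0.987359
Series (check valve and variable-frequency drive): 0.940026 × 0.730052 = 0.686268
Parallel (seal-flush unit and [0.686268]): 1 − (1 − 0.919873)(1 − 0.686268) = 0.974862
Series ([0.987359] and [0.974862]): 0.987359 × 0.974862 = 0.9625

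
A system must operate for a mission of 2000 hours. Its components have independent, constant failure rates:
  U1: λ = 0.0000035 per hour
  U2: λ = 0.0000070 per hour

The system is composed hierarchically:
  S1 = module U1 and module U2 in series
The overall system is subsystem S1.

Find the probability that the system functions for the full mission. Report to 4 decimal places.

R(U1) = exp(−0.0000035 × 2000) = 0.993024
R(U2) = exp(−0.0000070 × 2000) = 0.986098
Series (U1 and U2): 0.993024 × 0.986098 = 0.9792

0.9792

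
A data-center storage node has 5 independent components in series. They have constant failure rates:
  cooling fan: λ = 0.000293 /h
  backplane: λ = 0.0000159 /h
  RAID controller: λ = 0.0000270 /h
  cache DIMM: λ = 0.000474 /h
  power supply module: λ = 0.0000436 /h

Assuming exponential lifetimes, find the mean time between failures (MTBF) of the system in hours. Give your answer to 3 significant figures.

1170

Series of exponential components: λ_sys = Σ λ_i
λ_sys = 0.000293 + 0.0000159 + 0.0000270 + 0.000474 + 0.0000436 = 8.5350e-04 /h
MTBF = 1 / λ_sys = 1170 h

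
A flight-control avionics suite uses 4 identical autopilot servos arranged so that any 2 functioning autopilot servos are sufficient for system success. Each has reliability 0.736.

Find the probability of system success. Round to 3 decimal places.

R = Σ_{i=2}^{4} C(4,i) p^i (1−p)^{4−i} with p = 0.736
C(4,2)·0.736^2·0.264^2 = 0.22652
C(4,3)·0.736^3·0.264^1 = 0.42101
C(4,4)·0.736^4·0.264^0 = 0.29343
Sum = 0.941

0.941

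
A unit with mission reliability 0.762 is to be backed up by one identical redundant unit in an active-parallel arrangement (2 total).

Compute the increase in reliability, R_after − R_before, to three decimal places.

R_before = 0.762
R_after = 1 − (1 − 0.762)^2 = 0.943
ΔR = 0.943 − 0.762 = 0.181

0.181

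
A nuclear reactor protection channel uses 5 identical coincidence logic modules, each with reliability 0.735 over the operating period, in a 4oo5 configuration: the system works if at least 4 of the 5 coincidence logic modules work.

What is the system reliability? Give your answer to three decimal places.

R = Σ_{i=4}^{5} C(5,i) p^i (1−p)^{5−i} with p = 0.735
C(5,4)·0.735^4·0.265^1 = 0.38669
C(5,5)·0.735^5·0.265^0 = 0.21450
Sum = 0.601

0.601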